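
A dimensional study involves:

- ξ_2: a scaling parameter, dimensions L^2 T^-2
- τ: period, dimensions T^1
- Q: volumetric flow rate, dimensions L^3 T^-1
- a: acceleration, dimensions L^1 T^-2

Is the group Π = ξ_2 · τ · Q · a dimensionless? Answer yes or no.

no

Sum the exponent of each base dimension across the product:
  L: [ξ_2]_L + [τ]_L + [Q]_L + [a]_L = (2) + (0) + (3) + (1) = 6
  T: [ξ_2]_T + [τ]_T + [Q]_T + [a]_T = (-2) + (1) + (-1) + (-2) = -4
Net dimensions [L⁶ T⁻⁴] ≠ [1] — not dimensionless.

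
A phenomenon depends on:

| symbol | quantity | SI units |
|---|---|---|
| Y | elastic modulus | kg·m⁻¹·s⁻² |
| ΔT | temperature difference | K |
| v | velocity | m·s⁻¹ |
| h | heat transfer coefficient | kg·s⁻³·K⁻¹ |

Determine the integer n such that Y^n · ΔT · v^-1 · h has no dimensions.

-1

Balance the M exponent: (1)·n from Y, plus (0) − (0) + (1) = 1 from the rest, must sum to zero.
n + 1 = 0, so n = -1.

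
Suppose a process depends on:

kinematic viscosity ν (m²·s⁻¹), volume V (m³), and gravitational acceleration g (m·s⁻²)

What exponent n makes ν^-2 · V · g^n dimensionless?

1

Balance the L exponent: (1)·n from g, plus −2·(2) + (3) = -1 from the rest, must sum to zero.
n − 1 = 0, so n = 1.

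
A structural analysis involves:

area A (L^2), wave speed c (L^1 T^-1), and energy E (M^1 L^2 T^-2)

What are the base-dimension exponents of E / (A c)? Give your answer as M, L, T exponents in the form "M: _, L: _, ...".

Collect each base-dimension exponent across the product:
  M: −(0) − (0) + (1) = 1
  L: −(2) − (1) + (2) = -1
  T: −(0) − (-1) + (-2) = -1
So the dimensions are [M L⁻¹ T⁻¹].

M: 1, L: -1, T: -1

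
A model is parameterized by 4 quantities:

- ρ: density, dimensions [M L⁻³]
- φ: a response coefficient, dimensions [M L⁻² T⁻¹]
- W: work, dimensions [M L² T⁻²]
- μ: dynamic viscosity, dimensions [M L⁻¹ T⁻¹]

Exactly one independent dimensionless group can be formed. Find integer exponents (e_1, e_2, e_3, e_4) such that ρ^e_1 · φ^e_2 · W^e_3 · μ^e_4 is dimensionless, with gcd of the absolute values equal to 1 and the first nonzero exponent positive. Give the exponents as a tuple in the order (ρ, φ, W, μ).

M: e_1·(1) + e_2·(1) + e_3·(1) + e_4·(1) = 0
L: e_1·(-3) + e_2·(-2) + e_3·(2) + e_4·(-1) = 0
T: e_1·(0) + e_2·(-1) + e_3·(-2) + e_4·(-1) = 0
Solving this homogeneous linear system for the smallest-integer solution (first nonzero entry positive) gives (1, 1, 1, -3).

(1, 1, 1, -3)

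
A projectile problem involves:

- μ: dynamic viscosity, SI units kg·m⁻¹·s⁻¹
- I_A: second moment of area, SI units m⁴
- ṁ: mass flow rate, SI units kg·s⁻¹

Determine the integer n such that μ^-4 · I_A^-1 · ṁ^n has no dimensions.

4

Balance the M exponent: (1)·n from ṁ, plus −4·(1) − (0) = -4 from the rest, must sum to zero.
n − 4 = 0, so n = 4.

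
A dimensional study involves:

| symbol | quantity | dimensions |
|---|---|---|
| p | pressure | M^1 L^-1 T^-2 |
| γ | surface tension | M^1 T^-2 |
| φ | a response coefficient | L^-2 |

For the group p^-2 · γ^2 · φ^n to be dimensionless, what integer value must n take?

Balance the L exponent: (-2)·n from φ, plus −2·(-1) + 2·(0) = 2 from the rest, must sum to zero.
-2n + 2 = 0, so n = 1.

1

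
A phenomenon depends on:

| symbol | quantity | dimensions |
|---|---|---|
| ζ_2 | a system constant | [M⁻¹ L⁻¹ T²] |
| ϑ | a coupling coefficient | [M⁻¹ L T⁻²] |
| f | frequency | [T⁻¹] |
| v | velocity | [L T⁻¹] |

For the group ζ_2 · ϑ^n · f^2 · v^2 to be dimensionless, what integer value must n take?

-1

Balance the M exponent: (-1)·n from ϑ, plus (-1) + 2·(0) + 2·(0) = -1 from the rest, must sum to zero.
−n − 1 = 0, so n = -1.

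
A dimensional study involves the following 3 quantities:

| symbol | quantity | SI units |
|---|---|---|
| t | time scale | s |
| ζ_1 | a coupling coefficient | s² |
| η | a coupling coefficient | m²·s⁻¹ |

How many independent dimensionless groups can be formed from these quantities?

1

There are 3 variables and 2 base dimensions (L, T).
The dimension matrix has rank 2.
Independent dimensionless groups: 3 − 2 = 1.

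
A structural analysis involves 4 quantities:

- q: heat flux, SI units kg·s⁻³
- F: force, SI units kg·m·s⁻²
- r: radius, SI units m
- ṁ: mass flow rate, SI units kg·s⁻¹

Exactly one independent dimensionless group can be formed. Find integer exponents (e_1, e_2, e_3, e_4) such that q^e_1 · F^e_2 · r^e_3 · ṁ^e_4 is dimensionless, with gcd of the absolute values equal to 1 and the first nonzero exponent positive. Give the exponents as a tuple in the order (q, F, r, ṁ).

M: e_1·(1) + e_2·(1) + e_3·(0) + e_4·(1) = 0
L: e_1·(0) + e_2·(1) + e_3·(1) + e_4·(0) = 0
T: e_1·(-3) + e_2·(-2) + e_3·(0) + e_4·(-1) = 0
Solving this homogeneous linear system for the smallest-integer solution (first nonzero entry positive) gives (1, -2, 2, 1).

(1, -2, 2, 1)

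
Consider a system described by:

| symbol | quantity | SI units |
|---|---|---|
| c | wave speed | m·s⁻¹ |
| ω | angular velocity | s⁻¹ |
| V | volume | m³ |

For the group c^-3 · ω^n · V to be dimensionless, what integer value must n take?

Balance the T exponent: (-1)·n from ω, plus −3·(-1) + (0) = 3 from the rest, must sum to zero.
−n + 3 = 0, so n = 3.

3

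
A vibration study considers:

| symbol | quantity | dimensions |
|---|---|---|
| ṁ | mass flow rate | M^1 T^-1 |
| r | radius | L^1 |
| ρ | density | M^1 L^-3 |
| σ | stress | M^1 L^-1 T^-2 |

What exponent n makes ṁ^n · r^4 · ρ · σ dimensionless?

Balance the M exponent: (1)·n from ṁ, plus 4·(0) + (1) + (1) = 2 from the rest, must sum to zero.
n + 2 = 0, so n = -2.

-2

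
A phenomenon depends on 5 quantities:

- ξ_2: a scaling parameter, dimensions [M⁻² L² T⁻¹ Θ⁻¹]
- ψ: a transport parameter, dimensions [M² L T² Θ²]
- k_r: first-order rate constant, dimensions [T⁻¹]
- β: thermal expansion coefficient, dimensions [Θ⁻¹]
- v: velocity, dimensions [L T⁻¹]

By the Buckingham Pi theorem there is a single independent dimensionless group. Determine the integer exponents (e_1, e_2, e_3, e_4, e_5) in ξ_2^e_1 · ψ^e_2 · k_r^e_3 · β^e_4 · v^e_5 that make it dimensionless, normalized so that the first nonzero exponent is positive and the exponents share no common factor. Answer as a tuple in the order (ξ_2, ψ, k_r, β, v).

(1, 1, 4, 1, -3)

M: e_1·(-2) + e_2·(2) + e_3·(0) + e_4·(0) + e_5·(0) = 0
L: e_1·(2) + e_2·(1) + e_3·(0) + e_4·(0) + e_5·(1) = 0
T: e_1·(-1) + e_2·(2) + e_3·(-1) + e_4·(0) + e_5·(-1) = 0
Θ: e_1·(-1) + e_2·(2) + e_3·(0) + e_4·(-1) + e_5·(0) = 0
Solving this homogeneous linear system for the smallest-integer solution (first nonzero entry positive) gives (1, 1, 4, 1, -3).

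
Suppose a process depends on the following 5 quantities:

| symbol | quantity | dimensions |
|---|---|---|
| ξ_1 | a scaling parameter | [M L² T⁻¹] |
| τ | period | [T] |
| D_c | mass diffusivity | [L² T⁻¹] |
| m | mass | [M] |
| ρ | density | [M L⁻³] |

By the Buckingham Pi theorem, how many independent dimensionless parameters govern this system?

2

There are 5 variables and 3 base dimensions (M, L, T).
The dimension matrix has rank 3.
Independent dimensionless groups: 5 − 3 = 2.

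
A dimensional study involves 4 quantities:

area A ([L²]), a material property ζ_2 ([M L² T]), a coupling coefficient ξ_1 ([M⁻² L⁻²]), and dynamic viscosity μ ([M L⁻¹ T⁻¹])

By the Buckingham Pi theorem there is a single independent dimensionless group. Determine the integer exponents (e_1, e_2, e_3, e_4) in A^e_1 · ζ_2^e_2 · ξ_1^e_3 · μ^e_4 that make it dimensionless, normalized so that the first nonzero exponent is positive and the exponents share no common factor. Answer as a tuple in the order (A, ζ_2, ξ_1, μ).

M: e_1·(0) + e_2·(1) + e_3·(-2) + e_4·(1) = 0
L: e_1·(2) + e_2·(2) + e_3·(-2) + e_4·(-1) = 0
T: e_1·(0) + e_2·(1) + e_3·(0) + e_4·(-1) = 0
Solving this homogeneous linear system for the smallest-integer solution (first nonzero entry positive) gives (1, 2, 2, 2).

(1, 2, 2, 2)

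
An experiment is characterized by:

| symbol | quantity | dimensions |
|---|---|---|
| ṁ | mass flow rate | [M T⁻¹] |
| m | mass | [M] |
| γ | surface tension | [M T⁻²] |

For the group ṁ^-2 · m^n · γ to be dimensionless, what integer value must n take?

1

Balance the M exponent: (1)·n from m, plus −2·(1) + (1) = -1 from the rest, must sum to zero.
n − 1 = 0, so n = 1.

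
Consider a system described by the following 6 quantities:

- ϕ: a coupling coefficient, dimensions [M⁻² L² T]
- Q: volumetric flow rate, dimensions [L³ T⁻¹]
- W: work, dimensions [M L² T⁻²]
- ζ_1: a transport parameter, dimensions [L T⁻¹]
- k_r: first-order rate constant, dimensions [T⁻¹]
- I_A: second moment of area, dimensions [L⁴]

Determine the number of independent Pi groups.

3

There are 6 variables and 3 base dimensions (M, L, T).
The dimension matrix has rank 3.
Independent dimensionless groups: 6 − 3 = 3.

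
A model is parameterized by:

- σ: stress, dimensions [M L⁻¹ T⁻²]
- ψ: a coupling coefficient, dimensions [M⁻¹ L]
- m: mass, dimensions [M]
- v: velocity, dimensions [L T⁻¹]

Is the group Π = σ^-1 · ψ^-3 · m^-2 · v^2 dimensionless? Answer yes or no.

Sum the exponent of each base dimension across the product:
  M: −[σ]_M − 3·[ψ]_M − 2·[m]_M + 2·[v]_M = −(1) − 3·(-1) − 2·(1) + 2·(0) = 0
  L: −[σ]_L − 3·[ψ]_L − 2·[m]_L + 2·[v]_L = −(-1) − 3·(1) − 2·(0) + 2·(1) = 0
  T: −[σ]_T − 3·[ψ]_T − 2·[m]_T + 2·[v]_T = −(-2) − 3·(0) − 2·(0) + 2·(-1) = 0
All base exponents vanish — dimensionless.

yes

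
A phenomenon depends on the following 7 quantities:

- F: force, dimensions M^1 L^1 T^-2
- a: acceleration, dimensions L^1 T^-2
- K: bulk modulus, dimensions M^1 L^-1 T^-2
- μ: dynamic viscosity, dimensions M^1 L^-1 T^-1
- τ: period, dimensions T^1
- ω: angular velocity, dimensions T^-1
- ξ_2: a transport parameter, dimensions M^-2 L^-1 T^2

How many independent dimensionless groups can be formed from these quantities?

There are 7 variables and 3 base dimensions (M, L, T).
The dimension matrix has rank 3.
Independent dimensionless groups: 7 − 3 = 4.

4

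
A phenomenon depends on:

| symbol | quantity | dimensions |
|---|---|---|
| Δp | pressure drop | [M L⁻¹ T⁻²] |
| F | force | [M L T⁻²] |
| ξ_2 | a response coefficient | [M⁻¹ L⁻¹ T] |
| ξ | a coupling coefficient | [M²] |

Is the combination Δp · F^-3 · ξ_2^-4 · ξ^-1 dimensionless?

yes

Sum the exponent of each base dimension across the product:
  M: [Δp]_M − 3·[F]_M − 4·[ξ_2]_M − [ξ]_M = (1) − 3·(1) − 4·(-1) − (2) = 0
  L: [Δp]_L − 3·[F]_L − 4·[ξ_2]_L − [ξ]_L = (-1) − 3·(1) − 4·(-1) − (0) = 0
  T: [Δp]_T − 3·[F]_T − 4·[ξ_2]_T − [ξ]_T = (-2) − 3·(-2) − 4·(1) − (0) = 0
All base exponents vanish — dimensionless.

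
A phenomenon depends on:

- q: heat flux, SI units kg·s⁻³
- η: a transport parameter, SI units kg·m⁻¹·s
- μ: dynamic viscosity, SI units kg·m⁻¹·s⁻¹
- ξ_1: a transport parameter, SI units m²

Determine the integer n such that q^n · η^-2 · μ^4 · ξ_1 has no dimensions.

Balance the M exponent: (1)·n from q, plus −2·(1) + 4·(1) + (0) = 2 from the rest, must sum to zero.
n + 2 = 0, so n = -2.

-2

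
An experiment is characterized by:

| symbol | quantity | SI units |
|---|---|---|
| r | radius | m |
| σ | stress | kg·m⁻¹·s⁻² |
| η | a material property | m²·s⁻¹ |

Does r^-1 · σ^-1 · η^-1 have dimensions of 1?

Sum the exponent of each base dimension across the product:
  M: −[r]_M − [σ]_M − [η]_M = −(0) − (1) − (0) = -1
  L: −[r]_L − [σ]_L − [η]_L = −(1) − (-1) − (2) = -2
  T: −[r]_T − [σ]_T − [η]_T = −(0) − (-2) − (-1) = 3
Net dimensions [M⁻¹ L⁻² T³] ≠ [1] — not dimensionless.

no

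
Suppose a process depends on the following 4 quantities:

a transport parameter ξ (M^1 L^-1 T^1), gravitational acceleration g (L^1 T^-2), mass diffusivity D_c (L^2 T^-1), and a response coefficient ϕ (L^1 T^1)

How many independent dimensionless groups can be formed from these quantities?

1

There are 4 variables and 3 base dimensions (M, L, T).
The dimension matrix has rank 3.
Independent dimensionless groups: 4 − 3 = 1.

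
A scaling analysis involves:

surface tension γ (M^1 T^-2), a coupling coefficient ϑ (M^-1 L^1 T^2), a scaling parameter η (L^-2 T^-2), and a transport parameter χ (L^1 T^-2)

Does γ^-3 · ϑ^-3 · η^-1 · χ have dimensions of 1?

Sum the exponent of each base dimension across the product:
  M: −3·[γ]_M − 3·[ϑ]_M − [η]_M + [χ]_M = −3·(1) − 3·(-1) − (0) + (0) = 0
  L: −3·[γ]_L − 3·[ϑ]_L − [η]_L + [χ]_L = −3·(0) − 3·(1) − (-2) + (1) = 0
  T: −3·[γ]_T − 3·[ϑ]_T − [η]_T + [χ]_T = −3·(-2) − 3·(2) − (-2) + (-2) = 0
All base exponents vanish — dimensionless.

yes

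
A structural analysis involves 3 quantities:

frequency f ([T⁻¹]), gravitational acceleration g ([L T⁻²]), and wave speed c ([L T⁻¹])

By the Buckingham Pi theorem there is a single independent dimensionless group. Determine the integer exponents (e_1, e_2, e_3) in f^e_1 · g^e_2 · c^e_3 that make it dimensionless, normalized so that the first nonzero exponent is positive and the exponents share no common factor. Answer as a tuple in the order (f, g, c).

(1, -1, 1)

L: e_1·(0) + e_2·(1) + e_3·(1) = 0
T: e_1·(-1) + e_2·(-2) + e_3·(-1) = 0
Solving this homogeneous linear system for the smallest-integer solution (first nonzero entry positive) gives (1, -1, 1).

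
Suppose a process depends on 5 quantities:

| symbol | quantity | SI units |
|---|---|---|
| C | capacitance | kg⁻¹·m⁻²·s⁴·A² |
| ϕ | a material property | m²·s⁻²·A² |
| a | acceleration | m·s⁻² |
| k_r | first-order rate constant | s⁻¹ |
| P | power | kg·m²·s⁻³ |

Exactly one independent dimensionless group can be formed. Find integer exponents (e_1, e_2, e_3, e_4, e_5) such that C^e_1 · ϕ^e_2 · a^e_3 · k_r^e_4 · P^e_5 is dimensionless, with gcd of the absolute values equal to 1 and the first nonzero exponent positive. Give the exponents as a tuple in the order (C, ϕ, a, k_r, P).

(1, -1, 2, -1, 1)

M: e_1·(-1) + e_2·(0) + e_3·(0) + e_4·(0) + e_5·(1) = 0
L: e_1·(-2) + e_2·(2) + e_3·(1) + e_4·(0) + e_5·(2) = 0
T: e_1·(4) + e_2·(-2) + e_3·(-2) + e_4·(-1) + e_5·(-3) = 0
I: e_1·(2) + e_2·(2) + e_3·(0) + e_4·(0) + e_5·(0) = 0
Solving this homogeneous linear system for the smallest-integer solution (first nonzero entry positive) gives (1, -1, 2, -1, 1).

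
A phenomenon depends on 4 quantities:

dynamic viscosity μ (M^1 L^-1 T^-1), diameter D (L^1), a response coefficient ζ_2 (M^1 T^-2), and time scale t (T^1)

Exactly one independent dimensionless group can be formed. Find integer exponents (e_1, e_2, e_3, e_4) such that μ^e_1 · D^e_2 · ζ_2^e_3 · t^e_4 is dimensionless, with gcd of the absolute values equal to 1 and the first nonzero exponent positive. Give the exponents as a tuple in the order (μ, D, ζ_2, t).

(1, 1, -1, -1)

M: e_1·(1) + e_2·(0) + e_3·(1) + e_4·(0) = 0
L: e_1·(-1) + e_2·(1) + e_3·(0) + e_4·(0) = 0
T: e_1·(-1) + e_2·(0) + e_3·(-2) + e_4·(1) = 0
Solving this homogeneous linear system for the smallest-integer solution (first nonzero entry positive) gives (1, 1, -1, -1).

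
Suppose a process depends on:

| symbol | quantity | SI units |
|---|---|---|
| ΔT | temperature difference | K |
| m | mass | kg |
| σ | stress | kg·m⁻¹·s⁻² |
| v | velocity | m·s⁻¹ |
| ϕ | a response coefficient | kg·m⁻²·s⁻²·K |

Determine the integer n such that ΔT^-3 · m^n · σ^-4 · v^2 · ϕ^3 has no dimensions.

1

Balance the M exponent: (1)·n from m, plus −3·(0) − 4·(1) + 2·(0) + 3·(1) = -1 from the rest, must sum to zero.
n − 1 = 0, so n = 1.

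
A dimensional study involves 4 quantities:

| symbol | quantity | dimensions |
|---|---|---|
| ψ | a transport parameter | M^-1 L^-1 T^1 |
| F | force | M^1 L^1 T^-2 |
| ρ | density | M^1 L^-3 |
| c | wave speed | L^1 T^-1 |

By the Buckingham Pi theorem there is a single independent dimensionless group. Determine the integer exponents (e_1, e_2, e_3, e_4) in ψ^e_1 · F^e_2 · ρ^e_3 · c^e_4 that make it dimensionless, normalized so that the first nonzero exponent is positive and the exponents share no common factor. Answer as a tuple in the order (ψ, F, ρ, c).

(2, 3, -1, -4)

M: e_1·(-1) + e_2·(1) + e_3·(1) + e_4·(0) = 0
L: e_1·(-1) + e_2·(1) + e_3·(-3) + e_4·(1) = 0
T: e_1·(1) + e_2·(-2) + e_3·(0) + e_4·(-1) = 0
Solving this homogeneous linear system for the smallest-integer solution (first nonzero entry positive) gives (2, 3, -1, -4).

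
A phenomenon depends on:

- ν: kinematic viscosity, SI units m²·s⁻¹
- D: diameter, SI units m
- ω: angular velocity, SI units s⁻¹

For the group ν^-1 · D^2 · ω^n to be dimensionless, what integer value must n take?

Balance the T exponent: (-1)·n from ω, plus −(-1) + 2·(0) = 1 from the rest, must sum to zero.
−n + 1 = 0, so n = 1.

1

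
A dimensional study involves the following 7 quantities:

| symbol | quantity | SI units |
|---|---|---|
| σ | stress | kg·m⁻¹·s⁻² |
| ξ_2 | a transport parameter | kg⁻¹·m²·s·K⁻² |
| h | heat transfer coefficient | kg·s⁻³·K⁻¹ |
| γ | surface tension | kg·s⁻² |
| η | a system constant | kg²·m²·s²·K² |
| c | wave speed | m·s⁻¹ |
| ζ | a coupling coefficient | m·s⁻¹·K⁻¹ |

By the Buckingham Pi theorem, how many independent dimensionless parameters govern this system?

3

There are 7 variables and 4 base dimensions (M, L, T, Θ).
The dimension matrix has rank 4.
Independent dimensionless groups: 7 − 4 = 3.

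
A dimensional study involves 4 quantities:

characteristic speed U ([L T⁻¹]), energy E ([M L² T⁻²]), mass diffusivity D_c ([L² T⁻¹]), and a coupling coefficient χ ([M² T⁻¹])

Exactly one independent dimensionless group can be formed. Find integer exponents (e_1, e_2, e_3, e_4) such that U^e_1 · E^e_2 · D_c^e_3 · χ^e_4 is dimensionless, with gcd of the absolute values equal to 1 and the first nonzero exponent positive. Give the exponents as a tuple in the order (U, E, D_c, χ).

(2, -2, 1, 1)

M: e_1·(0) + e_2·(1) + e_3·(0) + e_4·(2) = 0
L: e_1·(1) + e_2·(2) + e_3·(2) + e_4·(0) = 0
T: e_1·(-1) + e_2·(-2) + e_3·(-1) + e_4·(-1) = 0
Solving this homogeneous linear system for the smallest-integer solution (first nonzero entry positive) gives (2, -2, 1, 1).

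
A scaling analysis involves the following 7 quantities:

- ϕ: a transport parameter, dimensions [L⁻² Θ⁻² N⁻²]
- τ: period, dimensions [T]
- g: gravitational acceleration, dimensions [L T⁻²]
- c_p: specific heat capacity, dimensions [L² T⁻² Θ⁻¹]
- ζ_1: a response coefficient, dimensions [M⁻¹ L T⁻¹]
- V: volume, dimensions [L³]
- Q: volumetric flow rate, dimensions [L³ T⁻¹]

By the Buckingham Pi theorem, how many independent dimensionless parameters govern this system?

There are 7 variables and 5 base dimensions (M, L, T, Θ, N).
The dimension matrix has rank 5.
Independent dimensionless groups: 7 − 5 = 2.

2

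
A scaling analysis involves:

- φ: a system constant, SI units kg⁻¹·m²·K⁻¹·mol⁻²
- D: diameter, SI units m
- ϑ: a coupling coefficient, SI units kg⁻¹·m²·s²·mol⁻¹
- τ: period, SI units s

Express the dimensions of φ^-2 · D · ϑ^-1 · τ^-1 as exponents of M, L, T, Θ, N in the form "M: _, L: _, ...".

M: 3, L: -5, T: -3, Θ: 2, N: 5

Collect each base-dimension exponent across the product:
  M: −2·(-1) + (0) − (-1) − (0) = 3
  L: −2·(2) + (1) − (2) − (0) = -5
  T: −2·(0) + (0) − (2) − (1) = -3
  Θ: −2·(-1) + (0) − (0) − (0) = 2
  N: −2·(-2) + (0) − (-1) − (0) = 5
So the dimensions are [M³ L⁻⁵ T⁻³ Θ² N⁵].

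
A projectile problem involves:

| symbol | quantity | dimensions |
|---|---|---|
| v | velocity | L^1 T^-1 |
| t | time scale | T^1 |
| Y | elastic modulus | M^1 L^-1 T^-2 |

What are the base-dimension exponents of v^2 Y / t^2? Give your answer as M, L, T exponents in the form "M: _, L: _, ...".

Collect each base-dimension exponent across the product:
  M: 2·(0) − 2·(0) + (1) = 1
  L: 2·(1) − 2·(0) + (-1) = 1
  T: 2·(-1) − 2·(1) + (-2) = -6
So the dimensions are [M L T⁻⁶].

M: 1, L: 1, T: -6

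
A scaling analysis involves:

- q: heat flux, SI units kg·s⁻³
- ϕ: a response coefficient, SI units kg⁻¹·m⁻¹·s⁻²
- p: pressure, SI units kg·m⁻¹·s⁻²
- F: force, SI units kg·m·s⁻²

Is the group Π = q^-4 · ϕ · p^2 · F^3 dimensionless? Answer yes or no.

yes

Sum the exponent of each base dimension across the product:
  M: −4·[q]_M + [ϕ]_M + 2·[p]_M + 3·[F]_M = −4·(1) + (-1) + 2·(1) + 3·(1) = 0
  L: −4·[q]_L + [ϕ]_L + 2·[p]_L + 3·[F]_L = −4·(0) + (-1) + 2·(-1) + 3·(1) = 0
  T: −4·[q]_T + [ϕ]_T + 2·[p]_T + 3·[F]_T = −4·(-3) + (-2) + 2·(-2) + 3·(-2) = 0
All base exponents vanish — dimensionless.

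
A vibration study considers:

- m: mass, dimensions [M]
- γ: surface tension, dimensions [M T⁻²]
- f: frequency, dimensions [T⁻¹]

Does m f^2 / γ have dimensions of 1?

yes

Sum the exponent of each base dimension across the product:
  M: [m]_M − [γ]_M + 2·[f]_M = (1) − (1) + 2·(0) = 0
  L: [m]_L − [γ]_L + 2·[f]_L = (0) − (0) + 2·(0) = 0
  T: [m]_T − [γ]_T + 2·[f]_T = (0) − (-2) + 2·(-1) = 0
All base exponents vanish — dimensionless.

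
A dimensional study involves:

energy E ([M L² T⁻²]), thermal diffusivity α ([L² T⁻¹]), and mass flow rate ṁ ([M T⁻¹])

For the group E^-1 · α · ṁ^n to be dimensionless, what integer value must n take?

1

Balance the M exponent: (1)·n from ṁ, plus −(1) + (0) = -1 from the rest, must sum to zero.
n − 1 = 0, so n = 1.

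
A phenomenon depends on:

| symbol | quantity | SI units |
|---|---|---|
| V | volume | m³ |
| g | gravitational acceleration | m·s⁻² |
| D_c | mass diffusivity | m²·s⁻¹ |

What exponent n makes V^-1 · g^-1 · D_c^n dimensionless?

2

Balance the L exponent: (2)·n from D_c, plus −(3) − (1) = -4 from the rest, must sum to zero.
2n − 4 = 0, so n = 2.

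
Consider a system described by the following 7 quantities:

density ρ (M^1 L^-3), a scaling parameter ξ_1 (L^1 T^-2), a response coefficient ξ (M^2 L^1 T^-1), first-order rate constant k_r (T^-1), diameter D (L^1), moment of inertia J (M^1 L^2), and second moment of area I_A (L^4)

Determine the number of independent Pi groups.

4

There are 7 variables and 3 base dimensions (M, L, T).
The dimension matrix has rank 3.
Independent dimensionless groups: 7 − 3 = 4.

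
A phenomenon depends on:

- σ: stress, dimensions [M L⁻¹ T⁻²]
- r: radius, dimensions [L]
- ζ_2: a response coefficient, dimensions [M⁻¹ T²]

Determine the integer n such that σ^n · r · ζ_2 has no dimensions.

Balance the M exponent: (1)·n from σ, plus (0) + (-1) = -1 from the rest, must sum to zero.
n − 1 = 0, so n = 1.

1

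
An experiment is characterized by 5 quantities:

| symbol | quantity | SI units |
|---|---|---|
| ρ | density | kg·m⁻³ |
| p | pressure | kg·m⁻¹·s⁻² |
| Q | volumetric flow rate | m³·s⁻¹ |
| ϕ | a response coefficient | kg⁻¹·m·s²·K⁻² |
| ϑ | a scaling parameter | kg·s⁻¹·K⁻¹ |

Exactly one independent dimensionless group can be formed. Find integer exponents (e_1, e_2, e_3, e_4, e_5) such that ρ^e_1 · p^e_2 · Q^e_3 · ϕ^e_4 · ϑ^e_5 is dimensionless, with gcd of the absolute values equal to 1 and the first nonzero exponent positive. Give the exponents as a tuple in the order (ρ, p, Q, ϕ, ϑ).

(2, 1, 2, 1, -2)

M: e_1·(1) + e_2·(1) + e_3·(0) + e_4·(-1) + e_5·(1) = 0
L: e_1·(-3) + e_2·(-1) + e_3·(3) + e_4·(1) + e_5·(0) = 0
T: e_1·(0) + e_2·(-2) + e_3·(-1) + e_4·(2) + e_5·(-1) = 0
Θ: e_1·(0) + e_2·(0) + e_3·(0) + e_4·(-2) + e_5·(-1) = 0
Solving this homogeneous linear system for the smallest-integer solution (first nonzero entry positive) gives (2, 1, 2, 1, -2).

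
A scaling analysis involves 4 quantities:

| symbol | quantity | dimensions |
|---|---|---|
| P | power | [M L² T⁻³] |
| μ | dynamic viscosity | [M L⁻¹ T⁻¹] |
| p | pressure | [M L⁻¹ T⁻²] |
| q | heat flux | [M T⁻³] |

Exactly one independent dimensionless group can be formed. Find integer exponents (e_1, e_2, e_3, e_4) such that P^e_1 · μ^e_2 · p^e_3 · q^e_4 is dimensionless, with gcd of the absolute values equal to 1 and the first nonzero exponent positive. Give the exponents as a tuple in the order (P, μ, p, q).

M: e_1·(1) + e_2·(1) + e_3·(1) + e_4·(1) = 0
L: e_1·(2) + e_2·(-1) + e_3·(-1) + e_4·(0) = 0
T: e_1·(-3) + e_2·(-1) + e_3·(-2) + e_4·(-3) = 0
Solving this homogeneous linear system for the smallest-integer solution (first nonzero entry positive) gives (1, -2, 4, -3).

(1, -2, 4, -3)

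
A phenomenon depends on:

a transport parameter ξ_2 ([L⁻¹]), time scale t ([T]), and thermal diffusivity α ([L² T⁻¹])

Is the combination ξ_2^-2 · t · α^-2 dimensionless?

no

Sum the exponent of each base dimension across the product:
  L: −2·[ξ_2]_L + [t]_L − 2·[α]_L = −2·(-1) + (0) − 2·(2) = -2
  T: −2·[ξ_2]_T + [t]_T − 2·[α]_T = −2·(0) + (1) − 2·(-1) = 3
Net dimensions [L⁻² T³] ≠ [1] — not dimensionless.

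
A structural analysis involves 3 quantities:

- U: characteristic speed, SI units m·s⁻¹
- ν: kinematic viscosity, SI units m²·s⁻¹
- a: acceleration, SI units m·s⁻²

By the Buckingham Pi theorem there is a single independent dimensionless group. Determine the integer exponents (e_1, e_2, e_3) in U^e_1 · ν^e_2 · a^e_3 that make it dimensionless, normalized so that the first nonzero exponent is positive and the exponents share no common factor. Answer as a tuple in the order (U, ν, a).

(3, -1, -1)

L: e_1·(1) + e_2·(2) + e_3·(1) = 0
T: e_1·(-1) + e_2·(-1) + e_3·(-2) = 0
Solving this homogeneous linear system for the smallest-integer solution (first nonzero entry positive) gives (3, -1, -1).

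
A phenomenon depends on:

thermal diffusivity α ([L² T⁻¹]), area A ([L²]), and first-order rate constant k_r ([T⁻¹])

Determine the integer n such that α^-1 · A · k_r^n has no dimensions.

Balance the T exponent: (-1)·n from k_r, plus −(-1) + (0) = 1 from the rest, must sum to zero.
−n + 1 = 0, so n = 1.

1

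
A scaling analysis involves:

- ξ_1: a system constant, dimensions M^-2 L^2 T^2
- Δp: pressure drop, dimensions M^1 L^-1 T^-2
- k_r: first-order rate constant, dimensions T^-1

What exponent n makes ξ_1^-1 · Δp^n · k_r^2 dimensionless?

-2

Balance the M exponent: (1)·n from Δp, plus −(-2) + 2·(0) = 2 from the rest, must sum to zero.
n + 2 = 0, so n = -2.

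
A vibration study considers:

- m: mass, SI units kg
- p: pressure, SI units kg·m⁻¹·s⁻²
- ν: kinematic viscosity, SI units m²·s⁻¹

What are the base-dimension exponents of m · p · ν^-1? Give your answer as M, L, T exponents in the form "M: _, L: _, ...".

Collect each base-dimension exponent across the product:
  M: (1) + (1) − (0) = 2
  L: (0) + (-1) − (2) = -3
  T: (0) + (-2) − (-1) = -1
So the dimensions are [M² L⁻³ T⁻¹].

M: 2, L: -3, T: -1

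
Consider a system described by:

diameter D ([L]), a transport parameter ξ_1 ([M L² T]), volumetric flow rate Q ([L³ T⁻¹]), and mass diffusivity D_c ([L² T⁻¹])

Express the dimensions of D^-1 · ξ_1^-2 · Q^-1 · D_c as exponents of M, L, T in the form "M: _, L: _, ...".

M: -2, L: -6, T: -2

Collect each base-dimension exponent across the product:
  M: −(0) − 2·(1) − (0) + (0) = -2
  L: −(1) − 2·(2) − (3) + (2) = -6
  T: −(0) − 2·(1) − (-1) + (-1) = -2
So the dimensions are [M⁻² L⁻⁶ T⁻²].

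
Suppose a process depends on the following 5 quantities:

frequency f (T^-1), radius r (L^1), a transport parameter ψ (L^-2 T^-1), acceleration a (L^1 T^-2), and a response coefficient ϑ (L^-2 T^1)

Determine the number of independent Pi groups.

3

There are 5 variables and 2 base dimensions (L, T).
The dimension matrix has rank 2.
Independent dimensionless groups: 5 − 2 = 3.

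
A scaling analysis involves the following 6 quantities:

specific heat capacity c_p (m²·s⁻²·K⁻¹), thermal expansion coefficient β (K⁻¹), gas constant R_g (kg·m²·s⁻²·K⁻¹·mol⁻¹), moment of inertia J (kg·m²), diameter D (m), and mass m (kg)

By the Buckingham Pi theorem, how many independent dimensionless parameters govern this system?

There are 6 variables and 5 base dimensions (M, L, T, Θ, N).
The dimension matrix has rank 5.
Independent dimensionless groups: 6 − 5 = 1.

1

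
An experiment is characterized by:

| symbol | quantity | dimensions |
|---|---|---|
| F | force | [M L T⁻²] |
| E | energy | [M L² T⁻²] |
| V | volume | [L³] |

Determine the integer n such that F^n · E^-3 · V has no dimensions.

Balance the M exponent: (1)·n from F, plus −3·(1) + (0) = -3 from the rest, must sum to zero.
n − 3 = 0, so n = 3.

3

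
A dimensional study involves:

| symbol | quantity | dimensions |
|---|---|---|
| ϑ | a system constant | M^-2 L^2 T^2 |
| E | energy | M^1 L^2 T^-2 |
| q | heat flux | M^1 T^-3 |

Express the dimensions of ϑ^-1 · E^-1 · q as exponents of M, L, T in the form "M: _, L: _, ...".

M: 2, L: -4, T: -3

Collect each base-dimension exponent across the product:
  M: −(-2) − (1) + (1) = 2
  L: −(2) − (2) + (0) = -4
  T: −(2) − (-2) + (-3) = -3
So the dimensions are [M² L⁻⁴ T⁻³].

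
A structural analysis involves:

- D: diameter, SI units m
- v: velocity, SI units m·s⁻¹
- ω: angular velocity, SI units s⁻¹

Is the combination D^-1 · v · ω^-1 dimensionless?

yes

Sum the exponent of each base dimension across the product:
  M: −[D]_M + [v]_M − [ω]_M = −(0) + (0) − (0) = 0
  L: −[D]_L + [v]_L − [ω]_L = −(1) + (1) − (0) = 0
  T: −[D]_T + [v]_T − [ω]_T = −(0) + (-1) − (-1) = 0
All base exponents vanish — dimensionless.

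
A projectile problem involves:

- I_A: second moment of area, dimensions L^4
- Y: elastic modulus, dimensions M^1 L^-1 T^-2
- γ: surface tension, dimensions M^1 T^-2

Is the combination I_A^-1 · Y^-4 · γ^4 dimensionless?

yes

Sum the exponent of each base dimension across the product:
  M: −[I_A]_M − 4·[Y]_M + 4·[γ]_M = −(0) − 4·(1) + 4·(1) = 0
  L: −[I_A]_L − 4·[Y]_L + 4·[γ]_L = −(4) − 4·(-1) + 4·(0) = 0
  T: −[I_A]_T − 4·[Y]_T + 4·[γ]_T = −(0) − 4·(-2) + 4·(-2) = 0
All base exponents vanish — dimensionless.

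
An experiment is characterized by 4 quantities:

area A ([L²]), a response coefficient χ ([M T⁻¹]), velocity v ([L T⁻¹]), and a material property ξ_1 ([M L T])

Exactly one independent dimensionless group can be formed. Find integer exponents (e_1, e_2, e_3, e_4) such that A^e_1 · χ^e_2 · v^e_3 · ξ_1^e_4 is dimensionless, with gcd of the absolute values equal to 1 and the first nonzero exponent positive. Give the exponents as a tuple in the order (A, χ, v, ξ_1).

M: e_1·(0) + e_2·(1) + e_3·(0) + e_4·(1) = 0
L: e_1·(2) + e_2·(0) + e_3·(1) + e_4·(1) = 0
T: e_1·(0) + e_2·(-1) + e_3·(-1) + e_4·(1) = 0
Solving this homogeneous linear system for the smallest-integer solution (first nonzero entry positive) gives (3, 2, -4, -2).

(3, 2, -4, -2)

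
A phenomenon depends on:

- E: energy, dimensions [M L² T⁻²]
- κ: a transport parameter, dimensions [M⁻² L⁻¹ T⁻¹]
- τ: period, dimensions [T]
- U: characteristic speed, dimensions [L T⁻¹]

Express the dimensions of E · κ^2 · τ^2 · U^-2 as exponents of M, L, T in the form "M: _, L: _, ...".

Collect each base-dimension exponent across the product:
  M: (1) + 2·(-2) + 2·(0) − 2·(0) = -3
  L: (2) + 2·(-1) + 2·(0) − 2·(1) = -2
  T: (-2) + 2·(-1) + 2·(1) − 2·(-1) = 0
So the dimensions are [M⁻³ L⁻²].

M: -3, L: -2, T: 0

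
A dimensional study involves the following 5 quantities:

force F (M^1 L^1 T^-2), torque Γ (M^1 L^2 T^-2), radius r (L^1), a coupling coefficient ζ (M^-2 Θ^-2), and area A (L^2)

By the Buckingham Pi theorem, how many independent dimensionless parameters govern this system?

2

There are 5 variables and 4 base dimensions (M, L, T, Θ).
The dimension matrix has rank 3 (less than 4: the dimension vectors are linearly dependent).
Independent dimensionless groups: 5 − 3 = 2.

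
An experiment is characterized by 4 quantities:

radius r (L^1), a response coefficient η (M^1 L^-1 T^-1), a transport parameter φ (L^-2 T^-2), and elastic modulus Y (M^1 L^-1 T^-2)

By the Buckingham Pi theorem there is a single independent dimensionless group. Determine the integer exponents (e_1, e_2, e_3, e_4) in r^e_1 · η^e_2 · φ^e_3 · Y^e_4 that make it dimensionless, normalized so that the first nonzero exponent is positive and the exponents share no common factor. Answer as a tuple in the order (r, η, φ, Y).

M: e_1·(0) + e_2·(1) + e_3·(0) + e_4·(1) = 0
L: e_1·(1) + e_2·(-1) + e_3·(-2) + e_4·(-1) = 0
T: e_1·(0) + e_2·(-1) + e_3·(-2) + e_4·(-2) = 0
Solving this homogeneous linear system for the smallest-integer solution (first nonzero entry positive) gives (2, 2, 1, -2).

(2, 2, 1, -2)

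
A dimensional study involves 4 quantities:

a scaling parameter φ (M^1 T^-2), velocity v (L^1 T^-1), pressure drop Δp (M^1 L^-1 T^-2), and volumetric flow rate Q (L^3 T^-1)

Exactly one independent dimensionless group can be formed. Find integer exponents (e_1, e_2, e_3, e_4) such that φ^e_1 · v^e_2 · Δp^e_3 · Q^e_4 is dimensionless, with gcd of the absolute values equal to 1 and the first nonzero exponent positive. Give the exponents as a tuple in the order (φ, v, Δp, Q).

(2, 1, -2, -1)

M: e_1·(1) + e_2·(0) + e_3·(1) + e_4·(0) = 0
L: e_1·(0) + e_2·(1) + e_3·(-1) + e_4·(3) = 0
T: e_1·(-2) + e_2·(-1) + e_3·(-2) + e_4·(-1) = 0
Solving this homogeneous linear system for the smallest-integer solution (first nonzero entry positive) gives (2, 1, -2, -1).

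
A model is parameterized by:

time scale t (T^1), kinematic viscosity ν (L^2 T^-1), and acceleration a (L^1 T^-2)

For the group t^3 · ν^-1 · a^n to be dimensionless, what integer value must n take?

2

Balance the L exponent: (1)·n from a, plus 3·(0) − (2) = -2 from the rest, must sum to zero.
n − 2 = 0, so n = 2.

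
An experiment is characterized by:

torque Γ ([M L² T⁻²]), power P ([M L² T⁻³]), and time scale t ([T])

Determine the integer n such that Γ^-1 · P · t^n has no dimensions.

Balance the T exponent: (1)·n from t, plus −(-2) + (-3) = -1 from the rest, must sum to zero.
n − 1 = 0, so n = 1.

1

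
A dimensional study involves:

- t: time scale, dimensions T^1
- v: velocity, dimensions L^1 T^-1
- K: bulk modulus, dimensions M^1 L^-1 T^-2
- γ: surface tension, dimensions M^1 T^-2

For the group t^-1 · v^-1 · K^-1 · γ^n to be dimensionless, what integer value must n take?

Balance the M exponent: (1)·n from γ, plus −(0) − (0) − (1) = -1 from the rest, must sum to zero.
n − 1 = 0, so n = 1.

1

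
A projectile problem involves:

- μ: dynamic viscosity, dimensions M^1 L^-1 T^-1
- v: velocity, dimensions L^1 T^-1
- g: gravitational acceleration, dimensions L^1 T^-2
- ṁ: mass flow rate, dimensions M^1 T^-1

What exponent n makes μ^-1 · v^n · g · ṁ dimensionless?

Balance the L exponent: (1)·n from v, plus −(-1) + (1) + (0) = 2 from the rest, must sum to zero.
n + 2 = 0, so n = -2.

-2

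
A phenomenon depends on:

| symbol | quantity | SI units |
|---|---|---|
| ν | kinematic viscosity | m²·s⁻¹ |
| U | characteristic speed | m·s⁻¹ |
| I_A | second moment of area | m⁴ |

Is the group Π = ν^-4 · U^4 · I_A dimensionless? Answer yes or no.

yes

Sum the exponent of each base dimension across the product:
  M: −4·[ν]_M + 4·[U]_M + [I_A]_M = −4·(0) + 4·(0) + (0) = 0
  L: −4·[ν]_L + 4·[U]_L + [I_A]_L = −4·(2) + 4·(1) + (4) = 0
  T: −4·[ν]_T + 4·[U]_T + [I_A]_T = −4·(-1) + 4·(-1) + (0) = 0
  Θ: −4·[ν]_Θ + 4·[U]_Θ + [I_A]_Θ = −4·(0) + 4·(0) + (0) = 0
All base exponents vanish — dimensionless.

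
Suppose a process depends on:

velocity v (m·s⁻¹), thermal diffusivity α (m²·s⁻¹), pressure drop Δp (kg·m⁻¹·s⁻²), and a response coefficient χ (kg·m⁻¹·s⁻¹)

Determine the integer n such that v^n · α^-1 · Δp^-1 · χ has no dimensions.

Balance the L exponent: (1)·n from v, plus −(2) − (-1) + (-1) = -2 from the rest, must sum to zero.
n − 2 = 0, so n = 2.

2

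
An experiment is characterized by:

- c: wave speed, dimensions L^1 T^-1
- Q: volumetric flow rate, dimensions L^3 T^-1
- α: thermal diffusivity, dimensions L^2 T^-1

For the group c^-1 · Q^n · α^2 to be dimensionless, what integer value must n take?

-1

Balance the L exponent: (3)·n from Q, plus −(1) + 2·(2) = 3 from the rest, must sum to zero.
3n + 3 = 0, so n = -1.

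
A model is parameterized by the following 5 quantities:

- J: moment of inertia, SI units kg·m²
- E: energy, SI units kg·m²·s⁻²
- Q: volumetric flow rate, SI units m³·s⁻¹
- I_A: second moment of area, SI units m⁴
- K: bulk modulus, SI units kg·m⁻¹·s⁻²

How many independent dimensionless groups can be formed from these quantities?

There are 5 variables and 3 base dimensions (M, L, T).
The dimension matrix has rank 3.
Independent dimensionless groups: 5 − 3 = 2.

2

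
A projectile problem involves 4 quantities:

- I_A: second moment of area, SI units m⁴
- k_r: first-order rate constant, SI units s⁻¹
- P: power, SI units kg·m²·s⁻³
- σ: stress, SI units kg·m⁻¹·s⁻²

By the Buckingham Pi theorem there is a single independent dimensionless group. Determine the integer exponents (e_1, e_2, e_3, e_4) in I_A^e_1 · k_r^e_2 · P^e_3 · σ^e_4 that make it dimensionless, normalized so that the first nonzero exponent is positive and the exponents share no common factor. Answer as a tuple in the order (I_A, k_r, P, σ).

M: e_1·(0) + e_2·(0) + e_3·(1) + e_4·(1) = 0
L: e_1·(4) + e_2·(0) + e_3·(2) + e_4·(-1) = 0
T: e_1·(0) + e_2·(-1) + e_3·(-3) + e_4·(-2) = 0
Solving this homogeneous linear system for the smallest-integer solution (first nonzero entry positive) gives (3, 4, -4, 4).

(3, 4, -4, 4)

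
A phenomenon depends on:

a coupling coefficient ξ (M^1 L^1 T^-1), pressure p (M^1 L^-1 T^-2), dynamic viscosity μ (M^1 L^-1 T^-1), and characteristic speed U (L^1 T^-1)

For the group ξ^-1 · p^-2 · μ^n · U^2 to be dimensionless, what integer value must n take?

3

Balance the M exponent: (1)·n from μ, plus −(1) − 2·(1) + 2·(0) = -3 from the rest, must sum to zero.
n − 3 = 0, so n = 3.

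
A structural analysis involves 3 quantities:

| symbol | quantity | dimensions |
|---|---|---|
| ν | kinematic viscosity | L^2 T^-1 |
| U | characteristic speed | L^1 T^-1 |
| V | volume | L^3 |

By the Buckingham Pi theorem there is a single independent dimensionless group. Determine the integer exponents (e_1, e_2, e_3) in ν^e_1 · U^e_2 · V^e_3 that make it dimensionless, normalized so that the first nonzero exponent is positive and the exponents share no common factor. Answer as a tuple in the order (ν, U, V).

(3, -3, -1)

L: e_1·(2) + e_2·(1) + e_3·(3) = 0
T: e_1·(-1) + e_2·(-1) + e_3·(0) = 0
Solving this homogeneous linear system for the smallest-integer solution (first nonzero entry positive) gives (3, -3, -1).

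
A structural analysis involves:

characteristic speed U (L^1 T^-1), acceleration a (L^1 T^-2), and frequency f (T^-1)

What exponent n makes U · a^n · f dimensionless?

Balance the L exponent: (1)·n from a, plus (1) + (0) = 1 from the rest, must sum to zero.
n + 1 = 0, so n = -1.

-1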